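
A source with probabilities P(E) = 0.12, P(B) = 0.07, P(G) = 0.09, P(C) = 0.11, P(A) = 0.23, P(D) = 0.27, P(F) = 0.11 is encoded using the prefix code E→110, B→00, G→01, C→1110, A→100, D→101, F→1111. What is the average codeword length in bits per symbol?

L̄ = Σ pᵢ·ℓᵢ = 0.12·3 + 0.07·2 + 0.09·2 + 0.11·4 + 0.23·3 + 0.27·3 + 0.11·4 = 3.06 bits/symbol.

3.06 bits/symbol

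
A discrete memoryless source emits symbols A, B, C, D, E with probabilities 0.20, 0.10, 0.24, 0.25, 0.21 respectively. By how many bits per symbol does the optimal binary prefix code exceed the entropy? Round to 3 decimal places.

0.036 bits

Entropy H = −Σ p log₂ p ≈ 2.2635 bits.
Huffman merges: 1/10+1/5→3/10; 21/100+6/25→9/20; 1/4+3/10→11/20; 9/20+11/20→1. L = 23/10 ≈ 2.3000.
L − H = 2.3000 − 2.2635 = 0.036 bits.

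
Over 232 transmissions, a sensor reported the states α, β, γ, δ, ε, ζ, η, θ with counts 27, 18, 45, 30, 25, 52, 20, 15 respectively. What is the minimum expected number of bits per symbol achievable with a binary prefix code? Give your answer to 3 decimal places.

2.918 bits/symbol

Probabilities are the counts divided by 232.
Repeatedly combine the two least-probable nodes; the expected code length is the sum of the merged weights.
merge 15/232 + 9/116 → 33/232
merge 5/58 + 25/232 → 45/232
merge 27/232 + 15/116 → 57/232
merge 33/232 + 45/232 → 39/116
merge 45/232 + 13/58 → 97/232
merge 57/232 + 39/116 → 135/232
merge 97/232 + 135/232 → 1
L = 33/232 + 45/232 + 57/232 + 39/116 + 97/232 + 135/232 + 1 = 677/232 ≈ 2.918 bits/symbol.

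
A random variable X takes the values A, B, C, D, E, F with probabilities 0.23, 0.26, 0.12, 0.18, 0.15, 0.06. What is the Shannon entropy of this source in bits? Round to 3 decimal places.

2.459 bits

H = −Σ pᵢ log₂ pᵢ.
−0.23·log₂(0.23) = 0.4877
−0.26·log₂(0.26) = 0.5053
−0.12·log₂(0.12) = 0.3671
−0.18·log₂(0.18) = 0.4453
−0.15·log₂(0.15) = 0.4105
−0.06·log₂(0.06) = 0.2435
Sum ≈ 2.4594 → 2.459 bits.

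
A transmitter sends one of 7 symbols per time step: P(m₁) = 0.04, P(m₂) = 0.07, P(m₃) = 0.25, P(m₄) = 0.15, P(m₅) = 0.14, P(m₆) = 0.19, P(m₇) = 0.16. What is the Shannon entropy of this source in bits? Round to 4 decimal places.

H = −Σ pᵢ log₂ pᵢ.
−0.04·log₂(0.04) = 0.1858
−0.07·log₂(0.07) = 0.2686
−0.25·log₂(0.25) = 0.5000
−0.15·log₂(0.15) = 0.4105
−0.14·log₂(0.14) = 0.3971
−0.19·log₂(0.19) = 0.4552
−0.16·log₂(0.16) = 0.4230
Sum ≈ 2.6402 → 2.6402 bits.

2.6402 bits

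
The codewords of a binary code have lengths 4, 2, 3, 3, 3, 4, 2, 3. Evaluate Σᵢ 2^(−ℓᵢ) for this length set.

With common denominator 2^4 = 16: Σ 2^(−ℓᵢ) = 1/16 + 4/16 + 2/16 + 2/16 + 2/16 + 1/16 + 4/16 + 2/16 = 18/16 = 1.125.

1.125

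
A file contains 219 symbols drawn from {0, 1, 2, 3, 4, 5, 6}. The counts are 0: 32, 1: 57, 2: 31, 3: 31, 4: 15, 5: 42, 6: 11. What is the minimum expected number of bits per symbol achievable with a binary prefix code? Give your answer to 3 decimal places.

2.667 bits/symbol

Probabilities are the counts divided by 219.
Repeatedly combine the two least-probable nodes; the expected code length is the sum of the merged weights.
merge 11/219 + 5/73 → 26/219
merge 26/219 + 31/219 → 19/73
merge 31/219 + 32/219 → 21/73
merge 14/73 + 19/73 → 33/73
merge 19/73 + 21/73 → 40/73
merge 33/73 + 40/73 → 1
L = 26/219 + 19/73 + 21/73 + 33/73 + 40/73 + 1 = 8/3 ≈ 2.667 bits/symbol.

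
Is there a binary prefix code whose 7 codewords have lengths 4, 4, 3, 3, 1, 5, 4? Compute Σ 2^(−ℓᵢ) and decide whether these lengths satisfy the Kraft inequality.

With common denominator 2^5 = 32: Σ 2^(−ℓᵢ) = 2/32 + 2/32 + 4/32 + 4/32 + 16/32 + 1/32 + 2/32 = 31/32 = 0.96875.
Kraft's inequality requires Σ ≤ 1; here Σ = 0.96875 ≤ 1, so such a prefix code exists.

0.96875; yes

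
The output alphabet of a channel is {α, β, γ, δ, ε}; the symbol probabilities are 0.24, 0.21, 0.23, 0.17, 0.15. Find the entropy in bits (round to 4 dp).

2.2998 bits

H = −Σ pᵢ log₂ pᵢ.
−0.24·log₂(0.24) = 0.4941
−0.21·log₂(0.21) = 0.4728
−0.23·log₂(0.23) = 0.4877
−0.17·log₂(0.17) = 0.4346
−0.15·log₂(0.15) = 0.4105
Sum ≈ 2.2998 → 2.2998 bits.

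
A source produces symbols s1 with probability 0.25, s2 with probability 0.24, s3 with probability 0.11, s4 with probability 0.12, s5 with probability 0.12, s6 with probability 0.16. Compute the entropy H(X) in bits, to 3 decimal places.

2.502 bits

H = −Σ pᵢ log₂ pᵢ.
−0.25·log₂(0.25) = 0.5000
−0.24·log₂(0.24) = 0.4941
−0.11·log₂(0.11) = 0.3503
−0.12·log₂(0.12) = 0.3671
−0.12·log₂(0.12) = 0.3671
−0.16·log₂(0.16) = 0.4230
Sum ≈ 2.5016 → 2.502 bits.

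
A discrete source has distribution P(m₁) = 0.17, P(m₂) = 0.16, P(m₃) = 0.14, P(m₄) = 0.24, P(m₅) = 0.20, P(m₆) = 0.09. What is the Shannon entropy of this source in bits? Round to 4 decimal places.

H = −Σ pᵢ log₂ pᵢ.
−0.17·log₂(0.17) = 0.4346
−0.16·log₂(0.16) = 0.4230
−0.14·log₂(0.14) = 0.3971
−0.24·log₂(0.24) = 0.4941
−0.20·log₂(0.20) = 0.4644
−0.09·log₂(0.09) = 0.3127
Sum ≈ 2.5259 → 2.5259 bits.

2.5259 bits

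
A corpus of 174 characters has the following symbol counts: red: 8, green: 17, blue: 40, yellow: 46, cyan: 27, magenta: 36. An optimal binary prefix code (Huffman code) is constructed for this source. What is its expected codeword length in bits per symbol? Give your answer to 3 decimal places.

2.443 bits/symbol

Probabilities are the counts divided by 174.
Repeatedly combine the two least-probable nodes; the expected code length is the sum of the merged weights.
merge 4/87 + 17/174 → 25/174
merge 25/174 + 9/58 → 26/87
merge 6/29 + 20/87 → 38/87
merge 23/87 + 26/87 → 49/87
merge 38/87 + 49/87 → 1
L = 25/174 + 26/87 + 38/87 + 49/87 + 1 = 425/174 ≈ 2.443 bits/symbol.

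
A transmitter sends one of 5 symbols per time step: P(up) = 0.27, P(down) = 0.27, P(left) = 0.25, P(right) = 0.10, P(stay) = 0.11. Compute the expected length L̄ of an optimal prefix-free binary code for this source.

2.21 bits/symbol

Repeatedly combine the two least-probable nodes; the expected code length is the sum of the merged weights.
merge 1/10 + 11/100 → 21/100
merge 21/100 + 1/4 → 23/50
merge 27/100 + 27/100 → 27/50
merge 23/50 + 27/50 → 1
L = 21/100 + 23/50 + 27/50 + 1 = 221/100 = 2.21 bits/symbol.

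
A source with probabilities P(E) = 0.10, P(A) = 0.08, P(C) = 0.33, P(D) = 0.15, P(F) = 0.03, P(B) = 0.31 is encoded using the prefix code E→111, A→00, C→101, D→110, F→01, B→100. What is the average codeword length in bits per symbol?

2.89 bits/symbol

L̄ = Σ pᵢ·ℓᵢ = 0.10·3 + 0.08·2 + 0.33·3 + 0.15·3 + 0.03·2 + 0.31·3 = 2.89 bits/symbol.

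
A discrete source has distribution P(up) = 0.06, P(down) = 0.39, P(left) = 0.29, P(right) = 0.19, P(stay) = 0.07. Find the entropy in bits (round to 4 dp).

H = −Σ pᵢ log₂ pᵢ.
−0.06·log₂(0.06) = 0.2435
−0.39·log₂(0.39) = 0.5298
−0.29·log₂(0.29) = 0.5179
−0.19·log₂(0.19) = 0.4552
−0.07·log₂(0.07) = 0.2686
Sum ≈ 2.0150 → 2.0150 bits.

2.0150 bits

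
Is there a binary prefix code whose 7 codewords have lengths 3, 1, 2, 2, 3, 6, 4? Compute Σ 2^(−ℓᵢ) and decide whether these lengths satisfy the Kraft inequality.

With common denominator 2^6 = 64: Σ 2^(−ℓᵢ) = 8/64 + 32/64 + 16/64 + 16/64 + 8/64 + 1/64 + 4/64 = 85/64 = 1.328125.
Kraft's inequality requires Σ ≤ 1; here Σ = 1.328125 > 1, so no such prefix code exists.

1.328125; no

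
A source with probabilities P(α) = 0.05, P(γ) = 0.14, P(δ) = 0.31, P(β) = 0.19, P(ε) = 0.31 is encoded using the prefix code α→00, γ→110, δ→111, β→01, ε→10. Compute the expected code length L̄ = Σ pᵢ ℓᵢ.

2.45 bits/symbol

L̄ = Σ pᵢ·ℓᵢ = 0.05·2 + 0.14·3 + 0.31·3 + 0.19·2 + 0.31·2 = 2.45 bits/symbol.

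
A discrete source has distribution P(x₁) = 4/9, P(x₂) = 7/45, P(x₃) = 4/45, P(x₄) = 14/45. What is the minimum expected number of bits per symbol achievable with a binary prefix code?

1.8 bits/symbol

Repeatedly combine the two least-probable nodes; the expected code length is the sum of the merged weights.
merge 4/45 + 7/45 → 11/45
merge 11/45 + 14/45 → 5/9
merge 4/9 + 5/9 → 1
L = 11/45 + 5/9 + 1 = 9/5 = 1.8 bits/symbol.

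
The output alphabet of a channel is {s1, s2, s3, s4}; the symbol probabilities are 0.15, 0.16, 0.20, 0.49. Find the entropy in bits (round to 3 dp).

H = −Σ pᵢ log₂ pᵢ.
−0.15·log₂(0.15) = 0.4105
−0.16·log₂(0.16) = 0.4230
−0.20·log₂(0.20) = 0.4644
−0.49·log₂(0.49) = 0.5043
Sum ≈ 1.8022 → 1.802 bits.

1.802 bits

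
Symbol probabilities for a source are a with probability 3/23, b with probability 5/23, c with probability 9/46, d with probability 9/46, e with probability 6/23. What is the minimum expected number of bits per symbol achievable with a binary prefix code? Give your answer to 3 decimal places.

2.326 bits/symbol

Repeatedly combine the two least-probable nodes; the expected code length is the sum of the merged weights.
merge 3/23 + 9/46 → 15/46
merge 9/46 + 5/23 → 19/46
merge 6/23 + 15/46 → 27/46
merge 19/46 + 27/46 → 1
L = 15/46 + 19/46 + 27/46 + 1 = 107/46 ≈ 2.326 bits/symbol.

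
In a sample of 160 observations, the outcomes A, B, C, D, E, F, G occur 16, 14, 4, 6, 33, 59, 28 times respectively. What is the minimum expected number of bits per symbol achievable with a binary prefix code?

2.4625 bits/symbol

Probabilities are the counts divided by 160.
Repeatedly combine the two least-probable nodes; the expected code length is the sum of the merged weights.
merge 1/40 + 3/80 → 1/16
merge 1/16 + 7/80 → 3/20
merge 1/10 + 3/20 → 1/4
merge 7/40 + 33/160 → 61/160
merge 1/4 + 59/160 → 99/160
merge 61/160 + 99/160 → 1
L = 1/16 + 3/20 + 1/4 + 61/160 + 99/160 + 1 = 197/80 = 2.4625 bits/symbol.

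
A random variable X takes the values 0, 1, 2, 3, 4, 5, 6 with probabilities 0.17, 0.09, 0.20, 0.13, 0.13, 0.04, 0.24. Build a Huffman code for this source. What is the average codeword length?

2.69 bits/symbol

Repeatedly combine the two least-probable nodes; the expected code length is the sum of the merged weights.
merge 1/25 + 9/100 → 13/100
merge 13/100 + 13/100 → 13/50
merge 13/100 + 17/100 → 3/10
merge 1/5 + 6/25 → 11/25
merge 13/50 + 3/10 → 14/25
merge 11/25 + 14/25 → 1
L = 13/100 + 13/50 + 3/10 + 11/25 + 14/25 + 1 = 269/100 = 2.69 bits/symbol.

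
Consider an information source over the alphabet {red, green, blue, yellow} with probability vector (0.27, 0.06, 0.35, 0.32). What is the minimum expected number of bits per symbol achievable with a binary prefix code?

Repeatedly combine the two least-probable nodes; the expected code length is the sum of the merged weights.
merge 3/50 + 27/100 → 33/100
merge 8/25 + 33/100 → 13/20
merge 7/20 + 13/20 → 1
L = 33/100 + 13/20 + 1 = 99/50 = 1.98 bits/symbol.

1.98 bits/symbol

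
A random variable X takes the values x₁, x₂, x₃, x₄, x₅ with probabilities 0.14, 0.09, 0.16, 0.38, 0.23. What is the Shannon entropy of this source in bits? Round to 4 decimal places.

H = −Σ pᵢ log₂ pᵢ.
−0.14·log₂(0.14) = 0.3971
−0.09·log₂(0.09) = 0.3127
−0.16·log₂(0.16) = 0.4230
−0.38·log₂(0.38) = 0.5305
−0.23·log₂(0.23) = 0.4877
Sum ≈ 2.1509 → 2.1509 bits.

2.1509 bits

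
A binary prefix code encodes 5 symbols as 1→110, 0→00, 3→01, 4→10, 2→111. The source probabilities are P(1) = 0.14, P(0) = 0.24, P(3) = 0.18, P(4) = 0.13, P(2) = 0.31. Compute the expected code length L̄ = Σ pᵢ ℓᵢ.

L̄ = Σ pᵢ·ℓᵢ = 0.14·3 + 0.24·2 + 0.18·2 + 0.13·2 + 0.31·3 = 2.45 bits/symbol.

2.45 bits/symbol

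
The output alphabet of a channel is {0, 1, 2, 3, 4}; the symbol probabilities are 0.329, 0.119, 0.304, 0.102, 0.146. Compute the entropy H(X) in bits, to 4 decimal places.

H = −Σ pᵢ log₂ pᵢ.
−0.329·log₂(0.329) = 0.5277
−0.119·log₂(0.119) = 0.3654
−0.304·log₂(0.304) = 0.5222
−0.102·log₂(0.102) = 0.3359
−0.146·log₂(0.146) = 0.4053
Sum ≈ 2.1565 → 2.1565 bits.

2.1565 bits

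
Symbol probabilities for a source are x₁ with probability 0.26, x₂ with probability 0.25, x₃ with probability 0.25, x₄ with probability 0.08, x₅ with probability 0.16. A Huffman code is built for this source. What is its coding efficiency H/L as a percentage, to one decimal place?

Entropy H = −Σ p log₂ p ≈ 2.2198 bits.
Huffman merges: 2/25+4/25→6/25; 6/25+1/4→49/100; 1/4+13/50→51/100; 49/100+51/100→1. L = 56/25 ≈ 2.2400.
Efficiency = H/L = 2.2198/2.2400 = 99.1%.

99.1%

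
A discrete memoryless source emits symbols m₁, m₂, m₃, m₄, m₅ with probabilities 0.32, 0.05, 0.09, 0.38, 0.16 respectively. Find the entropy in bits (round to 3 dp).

H = −Σ pᵢ log₂ pᵢ.
−0.32·log₂(0.32) = 0.5260
−0.05·log₂(0.05) = 0.2161
−0.09·log₂(0.09) = 0.3127
−0.38·log₂(0.38) = 0.5305
−0.16·log₂(0.16) = 0.4230
Sum ≈ 2.0083 → 2.008 bits.

2.008 bits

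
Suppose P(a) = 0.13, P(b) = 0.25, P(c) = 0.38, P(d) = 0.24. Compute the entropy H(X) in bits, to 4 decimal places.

1.9072 bits

H = −Σ pᵢ log₂ pᵢ.
−0.13·log₂(0.13) = 0.3826
−0.25·log₂(0.25) = 0.5000
−0.38·log₂(0.38) = 0.5305
−0.24·log₂(0.24) = 0.4941
Sum ≈ 1.9072 → 1.9072 bits.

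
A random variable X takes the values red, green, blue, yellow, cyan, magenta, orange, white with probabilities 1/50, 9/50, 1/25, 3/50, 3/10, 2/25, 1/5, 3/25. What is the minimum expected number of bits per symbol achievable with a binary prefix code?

Repeatedly combine the two least-probable nodes; the expected code length is the sum of the merged weights.
merge 1/50 + 1/25 → 3/50
merge 3/50 + 3/50 → 3/25
merge 2/25 + 3/25 → 1/5
merge 3/25 + 9/50 → 3/10
merge 1/5 + 1/5 → 2/5
merge 3/10 + 3/10 → 3/5
merge 2/5 + 3/5 → 1
L = 3/50 + 3/25 + 1/5 + 3/10 + 2/5 + 3/5 + 1 = 67/25 = 2.68 bits/symbol.

2.68 bits/symbol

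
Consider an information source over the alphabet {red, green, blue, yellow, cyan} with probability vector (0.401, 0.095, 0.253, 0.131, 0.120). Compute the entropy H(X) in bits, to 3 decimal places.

2.104 bits

H = −Σ pᵢ log₂ pᵢ.
−0.401·log₂(0.401) = 0.5286
−0.095·log₂(0.095) = 0.3226
−0.253·log₂(0.253) = 0.5016
−0.131·log₂(0.131) = 0.3841
−0.120·log₂(0.120) = 0.3671
Sum ≈ 2.1041 → 2.104 bits.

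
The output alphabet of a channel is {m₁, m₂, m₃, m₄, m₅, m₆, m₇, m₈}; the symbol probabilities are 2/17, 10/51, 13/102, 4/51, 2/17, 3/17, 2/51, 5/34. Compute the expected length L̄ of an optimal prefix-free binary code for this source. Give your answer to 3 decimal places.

Repeatedly combine the two least-probable nodes; the expected code length is the sum of the merged weights.
merge 2/51 + 4/51 → 2/17
merge 2/17 + 2/17 → 4/17
merge 2/17 + 13/102 → 25/102
merge 5/34 + 3/17 → 11/34
merge 10/51 + 4/17 → 22/51
merge 25/102 + 11/34 → 29/51
merge 22/51 + 29/51 → 1
L = 2/17 + 4/17 + 25/102 + 11/34 + 22/51 + 29/51 + 1 = 149/51 ≈ 2.922 bits/symbol.

2.922 bits/symbol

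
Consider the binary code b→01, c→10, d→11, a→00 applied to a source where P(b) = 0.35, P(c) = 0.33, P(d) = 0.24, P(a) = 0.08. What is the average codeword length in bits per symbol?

L̄ = Σ pᵢ·ℓᵢ = 0.35·2 + 0.33·2 + 0.24·2 + 0.08·2 = 2 bits/symbol.

2 bits/symbol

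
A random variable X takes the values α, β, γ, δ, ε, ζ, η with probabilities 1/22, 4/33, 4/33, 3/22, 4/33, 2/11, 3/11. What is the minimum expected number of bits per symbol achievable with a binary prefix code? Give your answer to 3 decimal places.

2.712 bits/symbol

Repeatedly combine the two least-probable nodes; the expected code length is the sum of the merged weights.
merge 1/22 + 4/33 → 1/6
merge 4/33 + 4/33 → 8/33
merge 3/22 + 1/6 → 10/33
merge 2/11 + 8/33 → 14/33
merge 3/11 + 10/33 → 19/33
merge 14/33 + 19/33 → 1
L = 1/6 + 8/33 + 10/33 + 14/33 + 19/33 + 1 = 179/66 ≈ 2.712 bits/symbol.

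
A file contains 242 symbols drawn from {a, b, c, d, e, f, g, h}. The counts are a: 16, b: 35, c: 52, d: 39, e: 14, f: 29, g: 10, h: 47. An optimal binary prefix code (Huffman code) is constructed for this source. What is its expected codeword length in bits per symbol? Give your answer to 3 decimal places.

2.855 bits/symbol

Probabilities are the counts divided by 242.
Repeatedly combine the two least-probable nodes; the expected code length is the sum of the merged weights.
merge 5/121 + 7/121 → 12/121
merge 8/121 + 12/121 → 20/121
merge 29/242 + 35/242 → 32/121
merge 39/242 + 20/121 → 79/242
merge 47/242 + 26/121 → 9/22
merge 32/121 + 79/242 → 13/22
merge 9/22 + 13/22 → 1
L = 12/121 + 20/121 + 32/121 + 79/242 + 9/22 + 13/22 + 1 = 691/242 ≈ 2.855 bits/symbol.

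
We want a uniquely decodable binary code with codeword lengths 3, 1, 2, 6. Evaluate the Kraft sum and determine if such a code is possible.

With common denominator 2^6 = 64: Σ 2^(−ℓᵢ) = 8/64 + 32/64 + 16/64 + 1/64 = 57/64 = 0.890625.
Kraft's inequality requires Σ ≤ 1; here Σ = 0.890625 ≤ 1, so such a prefix code exists.

0.890625; yes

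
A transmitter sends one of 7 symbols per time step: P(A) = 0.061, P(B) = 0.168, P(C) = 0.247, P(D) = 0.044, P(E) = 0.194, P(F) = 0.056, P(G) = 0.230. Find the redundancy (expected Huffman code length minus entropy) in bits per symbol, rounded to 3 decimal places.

Entropy H = −Σ p log₂ p ≈ 2.5546 bits.
Huffman merges: 11/250+7/125→1/10; 61/1000+1/10→161/1000; 161/1000+21/125→329/1000; 97/500+23/100→53/125; 247/1000+329/1000→72/125; 53/125+72/125→1. L = 259/100 ≈ 2.5900.
L − H = 2.5900 − 2.5546 = 0.035 bits.

0.035 bits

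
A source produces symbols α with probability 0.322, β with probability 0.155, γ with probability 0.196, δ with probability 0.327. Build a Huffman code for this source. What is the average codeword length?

Repeatedly combine the two least-probable nodes; the expected code length is the sum of the merged weights.
merge 31/200 + 49/250 → 351/1000
merge 161/500 + 327/1000 → 649/1000
merge 351/1000 + 649/1000 → 1
L = 351/1000 + 649/1000 + 1 = 2 bits/symbol.

2 bits/symbol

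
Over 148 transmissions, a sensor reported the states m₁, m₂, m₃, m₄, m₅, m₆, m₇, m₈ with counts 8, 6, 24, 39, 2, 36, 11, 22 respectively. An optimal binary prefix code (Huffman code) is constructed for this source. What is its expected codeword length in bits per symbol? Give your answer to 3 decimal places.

2.655 bits/symbol

Probabilities are the counts divided by 148.
Repeatedly combine the two least-probable nodes; the expected code length is the sum of the merged weights.
merge 1/74 + 3/74 → 2/37
merge 2/37 + 2/37 → 4/37
merge 11/148 + 4/37 → 27/148
merge 11/74 + 6/37 → 23/74
merge 27/148 + 9/37 → 63/148
merge 39/148 + 23/74 → 85/148
merge 63/148 + 85/148 → 1
L = 2/37 + 4/37 + 27/148 + 23/74 + 63/148 + 85/148 + 1 = 393/148 ≈ 2.655 bits/symbol.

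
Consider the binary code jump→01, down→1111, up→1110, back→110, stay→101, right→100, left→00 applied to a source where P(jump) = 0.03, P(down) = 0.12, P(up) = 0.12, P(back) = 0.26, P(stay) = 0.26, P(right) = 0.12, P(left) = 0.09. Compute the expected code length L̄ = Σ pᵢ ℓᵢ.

3.12 bits/symbol

L̄ = Σ pᵢ·ℓᵢ = 0.03·2 + 0.12·4 + 0.12·4 + 0.26·3 + 0.26·3 + 0.12·3 + 0.09·2 = 3.12 bits/symbol.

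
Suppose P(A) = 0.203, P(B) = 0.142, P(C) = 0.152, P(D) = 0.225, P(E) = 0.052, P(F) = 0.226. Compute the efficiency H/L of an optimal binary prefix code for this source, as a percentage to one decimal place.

Entropy H = −Σ p log₂ p ≈ 2.4709 bits.
Huffman merges: 13/250+71/500→97/500; 19/125+97/500→173/500; 203/1000+9/40→107/250; 113/500+173/500→143/250; 107/250+143/250→1. L = 127/50 ≈ 2.5400.
Efficiency = H/L = 2.4709/2.5400 = 97.3%.

97.3%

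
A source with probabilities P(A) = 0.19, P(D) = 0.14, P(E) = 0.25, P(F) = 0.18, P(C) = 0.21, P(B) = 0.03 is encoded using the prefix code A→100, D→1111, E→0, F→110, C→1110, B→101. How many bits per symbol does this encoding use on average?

L̄ = Σ pᵢ·ℓᵢ = 0.19·3 + 0.14·4 + 0.25·1 + 0.18·3 + 0.21·4 + 0.03·3 = 2.85 bits/symbol.

2.85 bits/symbol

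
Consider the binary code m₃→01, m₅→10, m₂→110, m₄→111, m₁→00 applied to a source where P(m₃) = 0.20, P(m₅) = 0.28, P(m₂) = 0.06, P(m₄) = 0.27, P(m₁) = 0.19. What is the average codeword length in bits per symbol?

2.33 bits/symbol

L̄ = Σ pᵢ·ℓᵢ = 0.20·2 + 0.28·2 + 0.06·3 + 0.27·3 + 0.19·2 = 2.33 bits/symbol.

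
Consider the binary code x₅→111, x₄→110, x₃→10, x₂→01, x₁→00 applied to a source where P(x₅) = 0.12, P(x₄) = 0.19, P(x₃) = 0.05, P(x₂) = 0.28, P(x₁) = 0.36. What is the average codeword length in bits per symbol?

L̄ = Σ pᵢ·ℓᵢ = 0.12·3 + 0.19·3 + 0.05·2 + 0.28·2 + 0.36·2 = 2.31 bits/symbol.

2.31 bits/symbol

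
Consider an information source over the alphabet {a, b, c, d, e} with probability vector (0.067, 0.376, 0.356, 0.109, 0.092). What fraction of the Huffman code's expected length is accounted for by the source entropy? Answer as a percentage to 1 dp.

Entropy H = −Σ p log₂ p ≈ 1.9876 bits.
Huffman merges: 67/1000+23/250→159/1000; 109/1000+159/1000→67/250; 67/250+89/250→78/125; 47/125+78/125→1. L = 2051/1000 ≈ 2.0510.
Efficiency = H/L = 1.9876/2.0510 = 96.9%.

96.9%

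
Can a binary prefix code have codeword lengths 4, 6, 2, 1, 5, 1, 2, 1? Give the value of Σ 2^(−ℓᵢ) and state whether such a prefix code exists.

With common denominator 2^6 = 64: Σ 2^(−ℓᵢ) = 4/64 + 1/64 + 16/64 + 32/64 + 2/64 + 32/64 + 16/64 + 32/64 = 135/64 = 2.109375.
Kraft's inequality requires Σ ≤ 1; here Σ = 2.109375 > 1, so no such prefix code exists.

2.109375; no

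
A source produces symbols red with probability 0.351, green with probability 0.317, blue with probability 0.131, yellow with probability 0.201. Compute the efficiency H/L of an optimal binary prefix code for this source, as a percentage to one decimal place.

96.2%

Entropy H = −Σ p log₂ p ≈ 1.9050 bits.
Huffman merges: 131/1000+201/1000→83/250; 317/1000+83/250→649/1000; 351/1000+649/1000→1. L = 1981/1000 ≈ 1.9810.
Efficiency = H/L = 1.9050/1.9810 = 96.2%.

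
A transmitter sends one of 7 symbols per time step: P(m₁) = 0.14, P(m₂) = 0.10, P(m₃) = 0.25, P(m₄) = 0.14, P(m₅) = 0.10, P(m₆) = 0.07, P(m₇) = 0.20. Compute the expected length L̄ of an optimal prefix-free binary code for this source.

Repeatedly combine the two least-probable nodes; the expected code length is the sum of the merged weights.
merge 7/100 + 1/10 → 17/100
merge 1/10 + 7/50 → 6/25
merge 7/50 + 17/100 → 31/100
merge 1/5 + 6/25 → 11/25
merge 1/4 + 31/100 → 14/25
merge 11/25 + 14/25 → 1
L = 17/100 + 6/25 + 31/100 + 11/25 + 14/25 + 1 = 68/25 = 2.72 bits/symbol.

2.72 bits/symbol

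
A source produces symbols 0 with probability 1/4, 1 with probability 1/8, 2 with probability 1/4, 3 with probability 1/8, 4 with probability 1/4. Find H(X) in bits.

2.25 bits

Each probability is a power of 1/2, so log₂(1/p) is an integer.
H = Σ p·log₂(1/p) = 1/4·2 + 1/8·3 + 1/4·2 + 1/8·3 + 1/4·2 = 2.25 bits.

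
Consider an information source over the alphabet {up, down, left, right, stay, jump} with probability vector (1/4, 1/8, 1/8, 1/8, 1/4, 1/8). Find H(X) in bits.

Each probability is a power of 1/2, so log₂(1/p) is an integer.
H = Σ p·log₂(1/p) = 1/4·2 + 1/8·3 + 1/8·3 + 1/8·3 + 1/4·2 + 1/8·3 = 2.5 bits.

2.5 bits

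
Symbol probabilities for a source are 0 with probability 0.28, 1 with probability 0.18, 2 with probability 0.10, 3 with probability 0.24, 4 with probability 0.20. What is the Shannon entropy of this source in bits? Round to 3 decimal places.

2.250 bits

H = −Σ pᵢ log₂ pᵢ.
−0.28·log₂(0.28) = 0.5142
−0.18·log₂(0.18) = 0.4453
−0.10·log₂(0.10) = 0.3322
−0.24·log₂(0.24) = 0.4941
−0.20·log₂(0.20) = 0.4644
Sum ≈ 2.2502 → 2.250 bits.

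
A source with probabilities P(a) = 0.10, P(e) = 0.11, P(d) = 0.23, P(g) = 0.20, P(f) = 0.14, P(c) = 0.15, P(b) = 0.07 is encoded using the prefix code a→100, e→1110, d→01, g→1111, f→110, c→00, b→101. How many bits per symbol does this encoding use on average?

2.93 bits/symbol

L̄ = Σ pᵢ·ℓᵢ = 0.10·3 + 0.11·4 + 0.23·2 + 0.20·4 + 0.14·3 + 0.15·2 + 0.07·3 = 2.93 bits/symbol.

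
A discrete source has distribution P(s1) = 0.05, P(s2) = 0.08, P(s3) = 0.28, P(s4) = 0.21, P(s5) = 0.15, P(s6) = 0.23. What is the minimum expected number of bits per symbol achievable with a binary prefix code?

Repeatedly combine the two least-probable nodes; the expected code length is the sum of the merged weights.
merge 1/20 + 2/25 → 13/100
merge 13/100 + 3/20 → 7/25
merge 21/100 + 23/100 → 11/25
merge 7/25 + 7/25 → 14/25
merge 11/25 + 14/25 → 1
L = 13/100 + 7/25 + 11/25 + 14/25 + 1 = 241/100 = 2.41 bits/symbol.

2.41 bits/symbol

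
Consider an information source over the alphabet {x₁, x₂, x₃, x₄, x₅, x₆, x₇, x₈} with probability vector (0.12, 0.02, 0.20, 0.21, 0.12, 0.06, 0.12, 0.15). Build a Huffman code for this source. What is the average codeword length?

Repeatedly combine the two least-probable nodes; the expected code length is the sum of the merged weights.
merge 1/50 + 3/50 → 2/25
merge 2/25 + 3/25 → 1/5
merge 3/25 + 3/25 → 6/25
merge 3/20 + 1/5 → 7/20
merge 1/5 + 21/100 → 41/100
merge 6/25 + 7/20 → 59/100
merge 41/100 + 59/100 → 1
L = 2/25 + 1/5 + 6/25 + 7/20 + 41/100 + 59/100 + 1 = 287/100 = 2.87 bits/symbol.

2.87 bits/symbol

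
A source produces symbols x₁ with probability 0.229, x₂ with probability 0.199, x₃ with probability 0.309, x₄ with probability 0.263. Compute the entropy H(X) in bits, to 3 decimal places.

1.981 bits

H = −Σ pᵢ log₂ pᵢ.
−0.229·log₂(0.229) = 0.4870
−0.199·log₂(0.199) = 0.4635
−0.309·log₂(0.309) = 0.5235
−0.263·log₂(0.263) = 0.5068
Sum ≈ 1.9808 → 1.981 bits.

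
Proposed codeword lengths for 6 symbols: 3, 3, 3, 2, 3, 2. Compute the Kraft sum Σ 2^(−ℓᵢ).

1

With common denominator 2^3 = 8: Σ 2^(−ℓᵢ) = 1/8 + 1/8 + 1/8 + 2/8 + 1/8 + 2/8 = 8/8 = 1.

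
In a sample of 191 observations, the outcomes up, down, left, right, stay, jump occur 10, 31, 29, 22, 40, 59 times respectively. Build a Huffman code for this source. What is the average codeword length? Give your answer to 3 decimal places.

2.482 bits/symbol

Probabilities are the counts divided by 191.
Repeatedly combine the two least-probable nodes; the expected code length is the sum of the merged weights.
merge 10/191 + 22/191 → 32/191
merge 29/191 + 31/191 → 60/191
merge 32/191 + 40/191 → 72/191
merge 59/191 + 60/191 → 119/191
merge 72/191 + 119/191 → 1
L = 32/191 + 60/191 + 72/191 + 119/191 + 1 = 474/191 ≈ 2.482 bits/symbol.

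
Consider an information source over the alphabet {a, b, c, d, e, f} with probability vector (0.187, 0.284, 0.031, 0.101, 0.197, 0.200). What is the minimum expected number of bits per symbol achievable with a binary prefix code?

2.451 bits/symbol

Repeatedly combine the two least-probable nodes; the expected code length is the sum of the merged weights.
merge 31/1000 + 101/1000 → 33/250
merge 33/250 + 187/1000 → 319/1000
merge 197/1000 + 1/5 → 397/1000
merge 71/250 + 319/1000 → 603/1000
merge 397/1000 + 603/1000 → 1
L = 33/250 + 319/1000 + 397/1000 + 603/1000 + 1 = 2451/1000 = 2.451 bits/symbol.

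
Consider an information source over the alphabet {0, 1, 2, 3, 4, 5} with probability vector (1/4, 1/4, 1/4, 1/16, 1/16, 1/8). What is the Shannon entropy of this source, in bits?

2.375 bits

Each probability is a power of 1/2, so log₂(1/p) is an integer.
H = Σ p·log₂(1/p) = 1/4·2 + 1/4·2 + 1/4·2 + 1/16·4 + 1/16·4 + 1/8·3 = 2.375 bits.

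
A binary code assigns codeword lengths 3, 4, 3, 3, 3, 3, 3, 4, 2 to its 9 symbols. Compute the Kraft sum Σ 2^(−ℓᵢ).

1.125

With common denominator 2^4 = 16: Σ 2^(−ℓᵢ) = 2/16 + 1/16 + 2/16 + 2/16 + 2/16 + 2/16 + 2/16 + 1/16 + 4/16 = 18/16 = 1.125.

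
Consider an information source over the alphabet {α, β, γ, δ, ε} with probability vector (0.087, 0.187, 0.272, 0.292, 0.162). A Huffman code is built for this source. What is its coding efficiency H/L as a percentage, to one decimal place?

Entropy H = −Σ p log₂ p ≈ 2.2137 bits.
Huffman merges: 87/1000+81/500→249/1000; 187/1000+249/1000→109/250; 34/125+73/250→141/250; 109/250+141/250→1. L = 2249/1000 ≈ 2.2490.
Efficiency = H/L = 2.2137/2.2490 = 98.4%.

98.4%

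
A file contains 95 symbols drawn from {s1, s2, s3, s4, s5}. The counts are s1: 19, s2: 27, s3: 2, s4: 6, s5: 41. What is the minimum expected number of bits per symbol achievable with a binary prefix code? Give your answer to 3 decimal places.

Probabilities are the counts divided by 95.
Repeatedly combine the two least-probable nodes; the expected code length is the sum of the merged weights.
merge 2/95 + 6/95 → 8/95
merge 8/95 + 1/5 → 27/95
merge 27/95 + 27/95 → 54/95
merge 41/95 + 54/95 → 1
L = 8/95 + 27/95 + 54/95 + 1 = 184/95 ≈ 1.937 bits/symbol.

1.937 bits/symbol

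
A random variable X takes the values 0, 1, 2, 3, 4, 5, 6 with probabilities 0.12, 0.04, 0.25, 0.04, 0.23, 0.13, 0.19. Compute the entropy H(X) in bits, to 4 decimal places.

H = −Σ pᵢ log₂ pᵢ.
−0.12·log₂(0.12) = 0.3671
−0.04·log₂(0.04) = 0.1858
−0.25·log₂(0.25) = 0.5000
−0.04·log₂(0.04) = 0.1858
−0.23·log₂(0.23) = 0.4877
−0.13·log₂(0.13) = 0.3826
−0.19·log₂(0.19) = 0.4552
Sum ≈ 2.5641 → 2.5641 bits.

2.5641 bits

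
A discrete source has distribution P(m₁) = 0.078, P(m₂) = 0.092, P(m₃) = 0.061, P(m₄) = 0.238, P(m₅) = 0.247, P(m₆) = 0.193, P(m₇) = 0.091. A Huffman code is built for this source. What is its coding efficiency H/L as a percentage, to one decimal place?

Entropy H = −Σ p log₂ p ≈ 2.6138 bits.
Huffman merges: 61/1000+39/500→139/1000; 91/1000+23/250→183/1000; 139/1000+183/1000→161/500; 193/1000+119/500→431/1000; 247/1000+161/500→569/1000; 431/1000+569/1000→1. L = 661/250 ≈ 2.6440.
Efficiency = H/L = 2.6138/2.6440 = 98.9%.

98.9%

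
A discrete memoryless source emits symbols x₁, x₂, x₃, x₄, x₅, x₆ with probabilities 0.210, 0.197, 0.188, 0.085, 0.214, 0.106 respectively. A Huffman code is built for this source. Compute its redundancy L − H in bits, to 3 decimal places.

Entropy H = −Σ p log₂ p ≈ 2.5094 bits.
Huffman merges: 17/200+53/500→191/1000; 47/250+191/1000→379/1000; 197/1000+21/100→407/1000; 107/500+379/1000→593/1000; 407/1000+593/1000→1. L = 257/100 ≈ 2.5700.
L − H = 2.5700 − 2.5094 = 0.061 bits.

0.061 bits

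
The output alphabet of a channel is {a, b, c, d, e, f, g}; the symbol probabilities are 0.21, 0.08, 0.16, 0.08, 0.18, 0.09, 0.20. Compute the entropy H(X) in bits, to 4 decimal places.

2.7012 bits

H = −Σ pᵢ log₂ pᵢ.
−0.21·log₂(0.21) = 0.4728
−0.08·log₂(0.08) = 0.2915
−0.16·log₂(0.16) = 0.4230
−0.08·log₂(0.08) = 0.2915
−0.18·log₂(0.18) = 0.4453
−0.09·log₂(0.09) = 0.3127
−0.20·log₂(0.20) = 0.4644
Sum ≈ 2.7012 → 2.7012 bits.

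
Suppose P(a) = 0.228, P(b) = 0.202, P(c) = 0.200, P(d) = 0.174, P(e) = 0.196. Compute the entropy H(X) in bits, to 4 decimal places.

H = −Σ pᵢ log₂ pᵢ.
−0.228·log₂(0.228) = 0.4863
−0.202·log₂(0.202) = 0.4661
−0.200·log₂(0.200) = 0.4644
−0.174·log₂(0.174) = 0.4390
−0.196·log₂(0.196) = 0.4608
Sum ≈ 2.3166 → 2.3166 bits.

2.3166 bits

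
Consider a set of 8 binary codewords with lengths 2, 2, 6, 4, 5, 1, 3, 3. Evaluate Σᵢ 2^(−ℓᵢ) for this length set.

1.359375

With common denominator 2^6 = 64: Σ 2^(−ℓᵢ) = 16/64 + 16/64 + 1/64 + 4/64 + 2/64 + 32/64 + 8/64 + 8/64 = 87/64 = 1.359375.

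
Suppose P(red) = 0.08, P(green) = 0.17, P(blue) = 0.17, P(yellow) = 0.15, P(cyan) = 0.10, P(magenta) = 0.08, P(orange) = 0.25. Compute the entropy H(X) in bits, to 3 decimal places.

H = −Σ pᵢ log₂ pᵢ.
−0.08·log₂(0.08) = 0.2915
−0.17·log₂(0.17) = 0.4346
−0.17·log₂(0.17) = 0.4346
−0.15·log₂(0.15) = 0.4105
−0.10·log₂(0.10) = 0.3322
−0.08·log₂(0.08) = 0.2915
−0.25·log₂(0.25) = 0.5000
Sum ≈ 2.6949 → 2.695 bits.

2.695 bits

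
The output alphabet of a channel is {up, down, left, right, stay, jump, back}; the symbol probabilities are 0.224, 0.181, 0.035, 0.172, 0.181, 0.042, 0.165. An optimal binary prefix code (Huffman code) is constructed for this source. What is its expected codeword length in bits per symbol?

Repeatedly combine the two least-probable nodes; the expected code length is the sum of the merged weights.
merge 7/200 + 21/500 → 77/1000
merge 77/1000 + 33/200 → 121/500
merge 43/250 + 181/1000 → 353/1000
merge 181/1000 + 28/125 → 81/200
merge 121/500 + 353/1000 → 119/200
merge 81/200 + 119/200 → 1
L = 77/1000 + 121/500 + 353/1000 + 81/200 + 119/200 + 1 = 334/125 = 2.672 bits/symbol.

2.672 bits/symbol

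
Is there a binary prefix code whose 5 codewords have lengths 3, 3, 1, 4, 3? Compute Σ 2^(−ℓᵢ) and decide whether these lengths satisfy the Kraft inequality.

With common denominator 2^4 = 16: Σ 2^(−ℓᵢ) = 2/16 + 2/16 + 8/16 + 1/16 + 2/16 = 15/16 = 0.9375.
Kraft's inequality requires Σ ≤ 1; here Σ = 0.9375 ≤ 1, so such a prefix code exists.

0.9375; yes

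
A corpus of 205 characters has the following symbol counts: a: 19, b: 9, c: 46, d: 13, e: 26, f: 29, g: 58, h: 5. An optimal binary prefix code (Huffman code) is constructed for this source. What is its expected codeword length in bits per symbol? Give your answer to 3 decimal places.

2.693 bits/symbol

Probabilities are the counts divided by 205.
Repeatedly combine the two least-probable nodes; the expected code length is the sum of the merged weights.
merge 1/41 + 9/205 → 14/205
merge 13/205 + 14/205 → 27/205
merge 19/205 + 26/205 → 9/41
merge 27/205 + 29/205 → 56/205
merge 9/41 + 46/205 → 91/205
merge 56/205 + 58/205 → 114/205
merge 91/205 + 114/205 → 1
L = 14/205 + 27/205 + 9/41 + 56/205 + 91/205 + 114/205 + 1 = 552/205 ≈ 2.693 bits/symbol.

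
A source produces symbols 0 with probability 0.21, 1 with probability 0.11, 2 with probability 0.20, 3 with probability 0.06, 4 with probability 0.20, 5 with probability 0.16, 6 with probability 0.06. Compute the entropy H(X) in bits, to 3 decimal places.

H = −Σ pᵢ log₂ pᵢ.
−0.21·log₂(0.21) = 0.4728
−0.11·log₂(0.11) = 0.3503
−0.20·log₂(0.20) = 0.4644
−0.06·log₂(0.06) = 0.2435
−0.20·log₂(0.20) = 0.4644
−0.16·log₂(0.16) = 0.4230
−0.06·log₂(0.06) = 0.2435
Sum ≈ 2.6620 → 2.662 bits.

2.662 bits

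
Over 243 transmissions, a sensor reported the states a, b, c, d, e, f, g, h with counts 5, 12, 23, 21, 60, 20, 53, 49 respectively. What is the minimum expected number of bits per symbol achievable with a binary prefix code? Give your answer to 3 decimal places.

Probabilities are the counts divided by 243.
Repeatedly combine the two least-probable nodes; the expected code length is the sum of the merged weights.
merge 5/243 + 4/81 → 17/243
merge 17/243 + 20/243 → 37/243
merge 7/81 + 23/243 → 44/243
merge 37/243 + 44/243 → 1/3
merge 49/243 + 53/243 → 34/81
merge 20/81 + 1/3 → 47/81
merge 34/81 + 47/81 → 1
L = 17/243 + 37/243 + 44/243 + 1/3 + 34/81 + 47/81 + 1 = 665/243 ≈ 2.737 bits/symbol.

2.737 bits/symbol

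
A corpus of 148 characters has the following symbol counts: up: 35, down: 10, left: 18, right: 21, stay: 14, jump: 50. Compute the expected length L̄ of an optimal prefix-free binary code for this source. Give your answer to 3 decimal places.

2.426 bits/symbol

Probabilities are the counts divided by 148.
Repeatedly combine the two least-probable nodes; the expected code length is the sum of the merged weights.
merge 5/74 + 7/74 → 6/37
merge 9/74 + 21/148 → 39/148
merge 6/37 + 35/148 → 59/148
merge 39/148 + 25/74 → 89/148
merge 59/148 + 89/148 → 1
L = 6/37 + 39/148 + 59/148 + 89/148 + 1 = 359/148 ≈ 2.426 bits/symbol.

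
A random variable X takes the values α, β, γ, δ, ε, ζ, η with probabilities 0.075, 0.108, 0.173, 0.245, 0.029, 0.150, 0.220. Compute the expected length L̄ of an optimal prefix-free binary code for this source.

2.639 bits/symbol

Repeatedly combine the two least-probable nodes; the expected code length is the sum of the merged weights.
merge 29/1000 + 3/40 → 13/125
merge 13/125 + 27/250 → 53/250
merge 3/20 + 173/1000 → 323/1000
merge 53/250 + 11/50 → 54/125
merge 49/200 + 323/1000 → 71/125
merge 54/125 + 71/125 → 1
L = 13/125 + 53/250 + 323/1000 + 54/125 + 71/125 + 1 = 2639/1000 = 2.639 bits/symbol.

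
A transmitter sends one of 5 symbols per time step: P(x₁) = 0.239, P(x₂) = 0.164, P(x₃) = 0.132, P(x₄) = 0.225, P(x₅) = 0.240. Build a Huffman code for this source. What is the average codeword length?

Repeatedly combine the two least-probable nodes; the expected code length is the sum of the merged weights.
merge 33/250 + 41/250 → 37/125
merge 9/40 + 239/1000 → 58/125
merge 6/25 + 37/125 → 67/125
merge 58/125 + 67/125 → 1
L = 37/125 + 58/125 + 67/125 + 1 = 287/125 = 2.296 bits/symbol.

2.296 bits/symbol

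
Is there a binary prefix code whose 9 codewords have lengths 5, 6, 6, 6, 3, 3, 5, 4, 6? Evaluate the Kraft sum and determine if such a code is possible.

With common denominator 2^6 = 64: Σ 2^(−ℓᵢ) = 2/64 + 1/64 + 1/64 + 1/64 + 8/64 + 8/64 + 2/64 + 4/64 + 1/64 = 28/64 = 0.4375.
Kraft's inequality requires Σ ≤ 1; here Σ = 0.4375 ≤ 1, so such a prefix code exists.

0.4375; yes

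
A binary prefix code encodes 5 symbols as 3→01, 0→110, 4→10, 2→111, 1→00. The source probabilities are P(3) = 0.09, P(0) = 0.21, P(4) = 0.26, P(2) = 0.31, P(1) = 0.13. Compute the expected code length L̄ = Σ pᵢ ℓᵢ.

L̄ = Σ pᵢ·ℓᵢ = 0.09·2 + 0.21·3 + 0.26·2 + 0.31·3 + 0.13·2 = 2.52 bits/symbol.

2.52 bits/symbol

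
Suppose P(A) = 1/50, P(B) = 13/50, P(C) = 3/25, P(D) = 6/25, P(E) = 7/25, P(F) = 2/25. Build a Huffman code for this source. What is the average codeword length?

2.32 bits/symbol

Repeatedly combine the two least-probable nodes; the expected code length is the sum of the merged weights.
merge 1/50 + 2/25 → 1/10
merge 1/10 + 3/25 → 11/50
merge 11/50 + 6/25 → 23/50
merge 13/50 + 7/25 → 27/50
merge 23/50 + 27/50 → 1
L = 1/10 + 11/50 + 23/50 + 27/50 + 1 = 58/25 = 2.32 bits/symbol.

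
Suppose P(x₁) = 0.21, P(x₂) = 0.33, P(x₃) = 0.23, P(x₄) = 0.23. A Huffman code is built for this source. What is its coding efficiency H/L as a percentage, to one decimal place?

Entropy H = −Σ p log₂ p ≈ 1.9760 bits.
Huffman merges: 21/100+23/100→11/25; 23/100+33/100→14/25; 11/25+14/25→1. L = 2 ≈ 2.0000.
Efficiency = H/L = 1.9760/2.0000 = 98.8%.

98.8%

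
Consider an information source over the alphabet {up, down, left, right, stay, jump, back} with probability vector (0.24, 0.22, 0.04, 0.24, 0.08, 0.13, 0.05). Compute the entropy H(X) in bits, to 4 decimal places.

2.5448 bits

H = −Σ pᵢ log₂ pᵢ.
−0.24·log₂(0.24) = 0.4941
−0.22·log₂(0.22) = 0.4806
−0.04·log₂(0.04) = 0.1858
−0.24·log₂(0.24) = 0.4941
−0.08·log₂(0.08) = 0.2915
−0.13·log₂(0.13) = 0.3826
−0.05·log₂(0.05) = 0.2161
Sum ≈ 2.5448 → 2.5448 bits.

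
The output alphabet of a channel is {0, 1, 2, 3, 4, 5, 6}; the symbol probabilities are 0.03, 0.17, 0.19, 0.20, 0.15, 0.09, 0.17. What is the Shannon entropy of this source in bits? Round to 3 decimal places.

2.664 bits

H = −Σ pᵢ log₂ pᵢ.
−0.03·log₂(0.03) = 0.1518
−0.17·log₂(0.17) = 0.4346
−0.19·log₂(0.19) = 0.4552
−0.20·log₂(0.20) = 0.4644
−0.15·log₂(0.15) = 0.4105
−0.09·log₂(0.09) = 0.3127
−0.17·log₂(0.17) = 0.4346
Sum ≈ 2.6638 → 2.664 bits.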